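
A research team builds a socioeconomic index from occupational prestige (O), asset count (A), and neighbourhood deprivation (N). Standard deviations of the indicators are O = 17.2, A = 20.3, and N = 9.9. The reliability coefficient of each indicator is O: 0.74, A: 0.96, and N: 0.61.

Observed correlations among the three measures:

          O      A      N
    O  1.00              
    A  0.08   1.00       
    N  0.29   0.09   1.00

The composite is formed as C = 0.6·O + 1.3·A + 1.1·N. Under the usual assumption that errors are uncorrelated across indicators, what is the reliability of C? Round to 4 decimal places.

Var(C) = 0.6²·17.2² + 1.3²·20.3² + 1.1²·9.9² + 2·[0.78·17.2·20.3·0.08 + 0.66·17.2·9.9·0.29 + 1.43·20.3·9.9·0.09] = 921.527 + 160.488 = 1082.01.
With uncorrelated errors the cross-covariances are all true-score covariance, so they carry over unchanged; only the diagonal terms shrink to ρᵢσᵢ².
True-score variance = [0.6²·17.2²·0.74 + 1.3²·20.3²·0.96 + 1.1²·9.9²·0.61] + 160.488 = 819.728 + 160.488 = 980.216.
Reliability = 980.216 / 1082.01 = 0.9059.

0.9059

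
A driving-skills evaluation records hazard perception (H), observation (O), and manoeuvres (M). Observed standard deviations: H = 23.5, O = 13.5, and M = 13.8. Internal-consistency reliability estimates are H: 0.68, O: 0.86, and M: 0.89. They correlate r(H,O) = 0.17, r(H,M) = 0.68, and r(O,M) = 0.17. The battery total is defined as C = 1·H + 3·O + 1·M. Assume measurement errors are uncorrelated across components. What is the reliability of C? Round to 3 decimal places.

Var(C) = 23.5² + 3²·13.5² + 13.8² + 2·[3·23.5·13.5·0.17 + 23.5·13.8·0.68 + 3·13.5·13.8·0.17] = 2382.94 + 954.669 = 3337.61.
Because errors are independent across components, Cov(Tᵢ,Tⱼ) = Cov(Xᵢ,Xⱼ); the off-diagonal part of the true-score variance is the same as above.
True-score variance = [23.5²·0.68 + 3²·13.5²·0.86 + 13.8²·0.89] + 954.669 = 1955.64 + 954.669 = 2910.31.
Reliability = 2910.31 / 3337.61 = 0.872.

0.872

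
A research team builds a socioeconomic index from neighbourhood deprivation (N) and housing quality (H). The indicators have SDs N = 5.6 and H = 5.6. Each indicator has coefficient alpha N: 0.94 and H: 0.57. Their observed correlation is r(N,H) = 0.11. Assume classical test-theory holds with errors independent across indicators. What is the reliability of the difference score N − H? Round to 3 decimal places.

Var(N−H) = 5.6² + 5.6² − 2·5.6·5.6·0.11 = 62.72 − 6.8992 = 55.8208.
With uncorrelated errors the cross-covariances are all true-score covariance, so they carry over unchanged; only the diagonal terms shrink to ρᵢσᵢ².
True-score variance = [5.6²·0.94 + 5.6²·0.57] − 6.8992 = 47.3536 − 6.8992 = 40.4544.
Reliability = 40.4544 / 55.8208 = 0.725.

0.725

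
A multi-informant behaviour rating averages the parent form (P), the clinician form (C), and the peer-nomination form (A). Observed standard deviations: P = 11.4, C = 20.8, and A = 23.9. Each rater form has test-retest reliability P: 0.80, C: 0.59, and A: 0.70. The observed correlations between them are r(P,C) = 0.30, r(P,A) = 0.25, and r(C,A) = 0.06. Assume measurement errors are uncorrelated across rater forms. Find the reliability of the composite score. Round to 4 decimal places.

Var(P+C+A) = 11.4² + 20.8² + 23.9² + 2·[11.4·20.8·0.30 + 11.4·23.9·0.25 + 20.8·23.9·0.06] = 1133.81 + 338.156 = 1471.97.
Under uncorrelated errors the observed covariances equal the true-score covariances, so only the own-variance terms attenuate.
True-score variance = [11.4²·0.80 + 20.8²·0.59 + 23.9²·0.70] + 338.156 = 759.073 + 338.156 = 1097.23.
Reliability = 1097.23 / 1471.97 = 0.7454.

0.7454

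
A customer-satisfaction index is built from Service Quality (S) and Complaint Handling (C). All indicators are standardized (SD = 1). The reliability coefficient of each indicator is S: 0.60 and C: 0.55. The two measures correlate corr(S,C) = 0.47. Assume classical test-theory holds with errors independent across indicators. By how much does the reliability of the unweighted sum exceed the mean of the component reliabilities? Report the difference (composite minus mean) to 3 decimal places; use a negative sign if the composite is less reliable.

0.136

Var(sum) = 2 + 0.94 = 2.94; true-score variance = 1.15 + 0.94 = 2.09; composite reliability = 0.7109.
Mean component reliability = 0.5750.
Difference = 0.7109 − 0.5750 = 0.136.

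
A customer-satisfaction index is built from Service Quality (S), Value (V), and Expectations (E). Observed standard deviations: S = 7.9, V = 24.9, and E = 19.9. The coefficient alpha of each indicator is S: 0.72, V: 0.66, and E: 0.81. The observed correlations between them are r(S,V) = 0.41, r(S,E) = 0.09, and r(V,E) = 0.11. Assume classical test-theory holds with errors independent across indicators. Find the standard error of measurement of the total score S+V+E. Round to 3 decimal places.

Var(total) = 1078.43 + 298.612 = 1377.04.
True-score variance = 774.91 + 298.612 = 1073.52, so reliability = 0.7796.
Error variance = 1377.04 − 1073.52 = 303.52; SEM = √303.52 = 17.422.

17.422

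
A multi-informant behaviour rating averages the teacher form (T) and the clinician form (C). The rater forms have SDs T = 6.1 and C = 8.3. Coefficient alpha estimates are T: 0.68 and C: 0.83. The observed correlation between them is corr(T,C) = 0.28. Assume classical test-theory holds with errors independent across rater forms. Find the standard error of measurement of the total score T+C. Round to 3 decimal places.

4.860

Var(total) = 106.1 + 28.3528 = 134.453.
True-score variance = 82.4815 + 28.3528 = 110.834, so reliability = 0.8243.
Error variance = 134.453 − 110.834 = 23.6185; SEM = √23.6185 = 4.860.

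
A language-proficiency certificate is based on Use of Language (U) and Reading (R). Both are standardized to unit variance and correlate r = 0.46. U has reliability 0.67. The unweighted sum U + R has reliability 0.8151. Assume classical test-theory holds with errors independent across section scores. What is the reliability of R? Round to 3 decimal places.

Var(U+R) = 2 + 2·0.46 = 2.920.
True-score variance = ρ_U + ρ_R + 2·0.46, so 0.8151 = (0.67 + ρ_R + 0.92) / 2.920.
ρ_R = 0.8151·2.920 − 0.67 − 0.92 = 0.790.

0.790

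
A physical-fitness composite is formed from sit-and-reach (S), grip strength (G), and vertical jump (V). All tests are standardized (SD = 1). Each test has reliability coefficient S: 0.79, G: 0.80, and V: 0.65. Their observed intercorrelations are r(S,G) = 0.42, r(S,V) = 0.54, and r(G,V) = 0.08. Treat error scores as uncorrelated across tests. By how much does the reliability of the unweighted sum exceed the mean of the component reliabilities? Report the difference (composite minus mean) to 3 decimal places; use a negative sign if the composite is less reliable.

Var(sum) = 3 + 2.08 = 5.08; true-score variance = 2.24 + 2.08 = 4.32; composite reliability = 0.8504.
Mean component reliability = 0.7467.
Difference = 0.8504 − 0.7467 = 0.104.

0.104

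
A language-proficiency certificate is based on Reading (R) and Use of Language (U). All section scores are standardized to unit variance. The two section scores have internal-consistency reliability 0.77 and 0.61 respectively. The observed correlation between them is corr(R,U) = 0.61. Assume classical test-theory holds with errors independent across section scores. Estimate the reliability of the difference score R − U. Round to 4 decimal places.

0.2051

Var(R−U) = 1 + 1 − 2·0.61 = 2 − 1.22 = 0.78.
With uncorrelated errors the cross-covariances are all true-score covariance, so they carry over unchanged; only the diagonal terms shrink to ρᵢσᵢ².
True-score variance = [0.77 + 0.61] − 1.22 = 1.38 − 1.22 = 0.16.
Reliability = 0.16 / 0.78 = 0.2051.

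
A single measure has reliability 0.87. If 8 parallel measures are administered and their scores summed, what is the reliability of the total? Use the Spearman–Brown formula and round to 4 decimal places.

ρ_k = kρ / (1 + (k−1)ρ) = 8·0.87 / (1 + 7·0.87) = 6.960 / 7.090 = 0.9817.

0.9817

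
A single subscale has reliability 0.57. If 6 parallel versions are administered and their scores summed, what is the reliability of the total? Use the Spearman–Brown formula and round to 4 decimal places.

ρ_k = kρ / (1 + (k−1)ρ) = 6·0.57 / (1 + 5·0.57) = 3.420 / 3.850 = 0.8883.

0.8883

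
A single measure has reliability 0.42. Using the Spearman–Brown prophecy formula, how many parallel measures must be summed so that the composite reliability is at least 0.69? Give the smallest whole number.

4

k ≥ ρ*(1−ρ₁)/(ρ₁(1−ρ*)) = 0.69·0.58 / (0.42·0.31) = 3.074.
Smallest integer k = 4.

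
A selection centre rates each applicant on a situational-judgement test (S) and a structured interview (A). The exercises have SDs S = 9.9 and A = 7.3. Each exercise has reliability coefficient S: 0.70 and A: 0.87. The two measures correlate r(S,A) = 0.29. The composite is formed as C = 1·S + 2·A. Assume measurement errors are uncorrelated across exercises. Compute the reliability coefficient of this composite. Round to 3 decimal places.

0.855

Var(C) = 9.9² + 2²·7.3² + 2·[2·9.9·7.3·0.29] = 311.17 + 83.8332 = 395.003.
Because errors are independent across components, Cov(Tᵢ,Tⱼ) = Cov(Xᵢ,Xⱼ); the off-diagonal part of the true-score variance is the same as above.
True-score variance = [9.9²·0.70 + 2²·7.3²·0.87] + 83.8332 = 254.056 + 83.8332 = 337.889.
Reliability = 337.889 / 395.003 = 0.855.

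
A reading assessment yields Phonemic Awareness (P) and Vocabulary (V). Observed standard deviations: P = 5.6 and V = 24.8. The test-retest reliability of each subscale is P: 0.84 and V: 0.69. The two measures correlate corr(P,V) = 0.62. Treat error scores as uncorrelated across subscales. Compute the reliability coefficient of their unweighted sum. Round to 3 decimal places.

0.761

Var(P+V) = 5.6² + 24.8² + 2·[5.6·24.8·0.62] = 646.4 + 172.211 = 818.611.
Under uncorrelated errors the observed covariances equal the true-score covariances, so only the own-variance terms attenuate.
True-score variance = [5.6²·0.84 + 24.8²·0.69] + 172.211 = 450.72 + 172.211 = 622.931.
Reliability = 622.931 / 818.611 = 0.761.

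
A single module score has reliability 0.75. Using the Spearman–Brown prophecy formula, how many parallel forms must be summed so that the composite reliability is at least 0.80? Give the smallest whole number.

k ≥ ρ*(1−ρ₁)/(ρ₁(1−ρ*)) = 0.80·0.25 / (0.75·0.20) = 1.333.
Smallest integer k = 2.

2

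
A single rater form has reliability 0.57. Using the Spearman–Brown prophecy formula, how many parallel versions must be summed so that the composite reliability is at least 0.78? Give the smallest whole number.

3

k ≥ ρ*(1−ρ₁)/(ρ₁(1−ρ*)) = 0.78·0.43 / (0.57·0.22) = 2.675.
Smallest integer k = 3.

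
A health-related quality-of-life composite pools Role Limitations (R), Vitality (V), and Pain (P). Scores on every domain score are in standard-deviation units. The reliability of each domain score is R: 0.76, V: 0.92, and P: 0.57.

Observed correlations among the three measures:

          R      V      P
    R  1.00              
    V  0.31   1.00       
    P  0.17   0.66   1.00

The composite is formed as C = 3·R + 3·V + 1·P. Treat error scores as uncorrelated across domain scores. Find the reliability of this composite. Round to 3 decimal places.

Var(C) = 3² + 3² + 1 + 2·[9·0.31 + 3·0.17 + 3·0.66] = 19 + 10.56 = 29.56.
With uncorrelated errors the cross-covariances are all true-score covariance, so they carry over unchanged; only the diagonal terms shrink to ρᵢσᵢ².
True-score variance = [3²·0.76 + 3²·0.92 + 0.57] + 10.56 = 15.69 + 10.56 = 26.25.
Reliability = 26.25 / 29.56 = 0.888.

0.888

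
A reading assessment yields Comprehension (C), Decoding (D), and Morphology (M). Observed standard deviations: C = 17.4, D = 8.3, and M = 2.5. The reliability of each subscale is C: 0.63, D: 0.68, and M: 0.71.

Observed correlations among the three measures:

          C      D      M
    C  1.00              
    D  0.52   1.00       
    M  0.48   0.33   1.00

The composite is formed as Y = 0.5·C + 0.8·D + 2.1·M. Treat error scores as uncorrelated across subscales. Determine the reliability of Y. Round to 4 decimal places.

Var(Y) = 0.5²·17.4² + 0.8²·8.3² + 2.1²·2.5² + 2·[0.4·17.4·8.3·0.52 + 1.05·17.4·2.5·0.48 + 1.68·8.3·2.5·0.33] = 147.342 + 126.934 = 274.276.
Under uncorrelated errors the observed covariances equal the true-score covariances, so only the own-variance terms attenuate.
True-score variance = [0.5²·17.4²·0.63 + 0.8²·8.3²·0.68 + 2.1²·2.5²·0.71] + 126.934 = 97.235 + 126.934 = 224.169.
Reliability = 224.169 / 274.276 = 0.8173.

0.8173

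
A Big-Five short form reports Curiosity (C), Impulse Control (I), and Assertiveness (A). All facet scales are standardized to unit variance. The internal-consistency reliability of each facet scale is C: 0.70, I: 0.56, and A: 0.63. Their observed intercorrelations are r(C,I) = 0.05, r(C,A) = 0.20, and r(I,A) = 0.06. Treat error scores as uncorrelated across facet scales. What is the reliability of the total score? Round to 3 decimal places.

0.693

Var(C+I+A) = 3 + 2·[0.05 + 0.20 + 0.06] = 3 + 0.62 = 3.62.
With uncorrelated errors the cross-covariances are all true-score covariance, so they carry over unchanged; only the diagonal terms shrink to ρᵢσᵢ².
True-score variance = [0.70 + 0.56 + 0.63] + 0.62 = 1.89 + 0.62 = 2.51.
Reliability = 2.51 / 3.62 = 0.693.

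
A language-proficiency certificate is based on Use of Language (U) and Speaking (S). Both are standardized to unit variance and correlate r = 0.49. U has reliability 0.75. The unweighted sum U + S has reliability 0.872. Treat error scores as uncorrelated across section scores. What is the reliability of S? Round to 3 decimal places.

Var(U+S) = 2 + 2·0.49 = 2.980.
True-score variance = ρ_U + ρ_S + 2·0.49, so 0.872 = (0.75 + ρ_S + 0.98) / 2.980.
ρ_S = 0.872·2.980 − 0.75 − 0.98 = 0.869.

0.869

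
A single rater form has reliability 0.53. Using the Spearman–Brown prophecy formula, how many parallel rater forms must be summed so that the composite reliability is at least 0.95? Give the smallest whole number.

17

k ≥ ρ*(1−ρ₁)/(ρ₁(1−ρ*)) = 0.95·0.47 / (0.53·0.05) = 16.849.
Smallest integer k = 17.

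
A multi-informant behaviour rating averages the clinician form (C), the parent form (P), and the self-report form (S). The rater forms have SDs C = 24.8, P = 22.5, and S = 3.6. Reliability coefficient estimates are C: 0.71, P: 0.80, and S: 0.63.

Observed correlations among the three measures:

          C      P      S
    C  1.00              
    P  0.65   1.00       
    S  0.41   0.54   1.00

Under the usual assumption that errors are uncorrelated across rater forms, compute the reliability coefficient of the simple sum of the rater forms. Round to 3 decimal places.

0.859

Var(C+P+S) = 24.8² + 22.5² + 3.6² + 2·[24.8·22.5·0.65 + 24.8·3.6·0.41 + 22.5·3.6·0.54] = 1134.25 + 886.09 = 2020.34.
With uncorrelated errors the cross-covariances are all true-score covariance, so they carry over unchanged; only the diagonal terms shrink to ρᵢσᵢ².
True-score variance = [24.8²·0.71 + 22.5²·0.80 + 3.6²·0.63] + 886.09 = 849.843 + 886.09 = 1735.93.
Reliability = 1735.93 / 2020.34 = 0.859.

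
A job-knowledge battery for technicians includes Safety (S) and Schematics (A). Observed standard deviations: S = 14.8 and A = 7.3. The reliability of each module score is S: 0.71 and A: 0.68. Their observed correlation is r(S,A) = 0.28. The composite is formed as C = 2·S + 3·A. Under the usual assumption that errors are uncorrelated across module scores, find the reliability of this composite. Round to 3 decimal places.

0.763

Var(C) = 2²·14.8² + 3²·7.3² + 2·[6·14.8·7.3·0.28] = 1355.77 + 363.014 = 1718.78.
Under uncorrelated errors the observed covariances equal the true-score covariances, so only the own-variance terms attenuate.
True-score variance = [2²·14.8²·0.71 + 3²·7.3²·0.68] + 363.014 = 948.208 + 363.014 = 1311.22.
Reliability = 1311.22 / 1718.78 = 0.763.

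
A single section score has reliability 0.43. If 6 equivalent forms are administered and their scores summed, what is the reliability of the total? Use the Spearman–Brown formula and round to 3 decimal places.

ρ_k = kρ / (1 + (k−1)ρ) = 6·0.43 / (1 + 5·0.43) = 2.580 / 3.150 = 0.819.

0.819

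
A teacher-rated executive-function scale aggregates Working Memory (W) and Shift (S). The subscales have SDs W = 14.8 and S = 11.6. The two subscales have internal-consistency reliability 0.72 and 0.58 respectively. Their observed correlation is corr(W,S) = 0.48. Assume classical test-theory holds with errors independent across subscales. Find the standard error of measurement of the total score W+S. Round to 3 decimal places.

10.856

Var(total) = 353.6 + 164.813 = 518.413.
True-score variance = 235.754 + 164.813 = 400.566, so reliability = 0.7727.
Error variance = 518.413 − 400.566 = 117.846; SEM = √117.846 = 10.856.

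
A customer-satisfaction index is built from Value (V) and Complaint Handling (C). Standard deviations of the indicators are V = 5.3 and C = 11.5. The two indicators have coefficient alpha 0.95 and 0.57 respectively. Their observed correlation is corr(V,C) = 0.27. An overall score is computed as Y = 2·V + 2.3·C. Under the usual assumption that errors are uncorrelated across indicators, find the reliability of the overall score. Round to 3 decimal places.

0.682

Var(Y) = 2²·5.3² + 2.3²·11.5² + 2·[4.6·5.3·11.5·0.27] = 811.962 + 151.4 = 963.362.
Under uncorrelated errors the observed covariances equal the true-score covariances, so only the own-variance terms attenuate.
True-score variance = [2²·5.3²·0.95 + 2.3²·11.5²·0.57] + 151.4 = 505.515 + 151.4 = 656.915.
Reliability = 656.915 / 963.362 = 0.682.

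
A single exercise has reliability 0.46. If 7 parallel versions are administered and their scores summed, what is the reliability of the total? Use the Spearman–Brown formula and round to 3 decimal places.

0.856

ρ_k = kρ / (1 + (k−1)ρ) = 7·0.46 / (1 + 6·0.46) = 3.220 / 3.760 = 0.856.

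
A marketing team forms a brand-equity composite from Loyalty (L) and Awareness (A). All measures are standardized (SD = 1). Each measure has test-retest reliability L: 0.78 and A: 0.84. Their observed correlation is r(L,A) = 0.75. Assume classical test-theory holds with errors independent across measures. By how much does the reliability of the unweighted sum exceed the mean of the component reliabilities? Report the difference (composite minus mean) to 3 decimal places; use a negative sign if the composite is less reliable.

Var(sum) = 2 + 1.5 = 3.5; true-score variance = 1.62 + 1.5 = 3.12; composite reliability = 0.8914.
Mean component reliability = 0.8100.
Difference = 0.8914 − 0.8100 = 0.081.

0.081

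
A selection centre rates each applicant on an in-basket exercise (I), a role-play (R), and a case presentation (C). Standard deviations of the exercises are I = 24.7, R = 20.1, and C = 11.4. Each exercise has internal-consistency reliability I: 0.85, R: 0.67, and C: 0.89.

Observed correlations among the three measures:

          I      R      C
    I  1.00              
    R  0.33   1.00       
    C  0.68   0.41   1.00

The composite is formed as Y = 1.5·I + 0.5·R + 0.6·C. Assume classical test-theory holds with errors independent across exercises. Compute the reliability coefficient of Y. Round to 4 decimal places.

0.8872

Var(Y) = 1.5²·24.7² + 0.5²·20.1² + 0.6²·11.4² + 2·[0.75·24.7·20.1·0.33 + 0.9·24.7·11.4·0.68 + 0.3·20.1·11.4·0.41] = 1520.49 + 646.775 = 2167.27.
With uncorrelated errors the cross-covariances are all true-score covariance, so they carry over unchanged; only the diagonal terms shrink to ρᵢσᵢ².
True-score variance = [1.5²·24.7²·0.85 + 0.5²·20.1²·0.67 + 0.6²·11.4²·0.89] + 646.775 = 1276.11 + 646.775 = 1922.88.
Reliability = 1922.88 / 2167.27 = 0.8872.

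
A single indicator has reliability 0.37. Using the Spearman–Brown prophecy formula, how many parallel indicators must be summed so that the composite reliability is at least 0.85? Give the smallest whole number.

10

k ≥ ρ*(1−ρ₁)/(ρ₁(1−ρ*)) = 0.85·0.63 / (0.37·0.15) = 9.649.
Smallest integer k = 10.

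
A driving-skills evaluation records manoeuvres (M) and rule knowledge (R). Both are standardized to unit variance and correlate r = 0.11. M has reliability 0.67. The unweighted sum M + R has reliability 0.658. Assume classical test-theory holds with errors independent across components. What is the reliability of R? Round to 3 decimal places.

0.571

Var(M+R) = 2 + 2·0.11 = 2.220.
True-score variance = ρ_M + ρ_R + 2·0.11, so 0.658 = (0.67 + ρ_R + 0.22) / 2.220.
ρ_R = 0.658·2.220 − 0.67 − 0.22 = 0.571.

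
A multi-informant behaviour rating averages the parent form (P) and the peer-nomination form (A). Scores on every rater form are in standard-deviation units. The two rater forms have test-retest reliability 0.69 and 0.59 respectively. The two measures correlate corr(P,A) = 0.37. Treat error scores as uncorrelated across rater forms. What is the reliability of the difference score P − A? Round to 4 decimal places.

0.4286

Var(P−A) = 1 + 1 − 2·0.37 = 2 − 0.74 = 1.26.
Because errors are independent across components, Cov(Tᵢ,Tⱼ) = Cov(Xᵢ,Xⱼ); the off-diagonal part of the true-score variance is the same as above.
True-score variance = [0.69 + 0.59] − 0.74 = 1.28 − 0.74 = 0.54.
Reliability = 0.54 / 1.26 = 0.4286.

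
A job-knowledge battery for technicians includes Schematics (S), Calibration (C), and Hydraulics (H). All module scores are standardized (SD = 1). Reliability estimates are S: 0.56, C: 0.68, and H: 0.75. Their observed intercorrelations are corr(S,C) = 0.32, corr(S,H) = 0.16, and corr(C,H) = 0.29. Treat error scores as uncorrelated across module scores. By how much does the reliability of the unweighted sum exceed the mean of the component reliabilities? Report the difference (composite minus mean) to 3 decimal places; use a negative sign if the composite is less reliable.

0.114

Var(sum) = 3 + 1.54 = 4.54; true-score variance = 1.99 + 1.54 = 3.53; composite reliability = 0.7775.
Mean component reliability = 0.6633.
Difference = 0.7775 − 0.6633 = 0.114.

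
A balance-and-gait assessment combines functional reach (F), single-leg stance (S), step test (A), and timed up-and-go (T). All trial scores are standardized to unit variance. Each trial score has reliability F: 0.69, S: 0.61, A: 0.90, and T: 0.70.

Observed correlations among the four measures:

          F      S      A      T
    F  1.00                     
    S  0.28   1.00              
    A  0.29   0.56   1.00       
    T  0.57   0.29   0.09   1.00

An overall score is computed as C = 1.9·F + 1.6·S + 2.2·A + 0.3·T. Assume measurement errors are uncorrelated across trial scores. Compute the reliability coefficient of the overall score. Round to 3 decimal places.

0.870

Var(C) = 1.9² + 1.6² + 2.2² + 0.3² + 2·[3.04·0.28 + 4.18·0.29 + 0.57·0.57 + 3.52·0.56 + 0.48·0.29 + 0.66·0.09] = 11.1 + 9.1162 = 20.2162.
Under uncorrelated errors the observed covariances equal the true-score covariances, so only the own-variance terms attenuate.
True-score variance = [1.9²·0.69 + 1.6²·0.61 + 2.2²·0.90 + 0.3²·0.70] + 9.1162 = 8.4715 + 9.1162 = 17.5877.
Reliability = 17.5877 / 20.2162 = 0.870.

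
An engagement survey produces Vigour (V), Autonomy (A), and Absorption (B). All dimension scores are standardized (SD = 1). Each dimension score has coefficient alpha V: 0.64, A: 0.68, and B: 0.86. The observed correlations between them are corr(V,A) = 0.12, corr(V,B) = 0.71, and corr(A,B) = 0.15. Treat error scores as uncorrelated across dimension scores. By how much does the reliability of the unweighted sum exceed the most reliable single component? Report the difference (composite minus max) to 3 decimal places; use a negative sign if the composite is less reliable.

Var(sum) = 3 + 1.96 = 4.96; true-score variance = 2.18 + 1.96 = 4.14; composite reliability = 0.8347.
Max component reliability = 0.8600.
Difference = 0.8347 − 0.8600 = -0.025.

-0.025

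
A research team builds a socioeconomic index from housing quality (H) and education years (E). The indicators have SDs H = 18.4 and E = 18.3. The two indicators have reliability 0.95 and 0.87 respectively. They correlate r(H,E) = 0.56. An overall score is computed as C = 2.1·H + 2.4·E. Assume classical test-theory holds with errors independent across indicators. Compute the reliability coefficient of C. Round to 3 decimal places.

0.939

Var(C) = 2.1²·18.4² + 2.4²·18.3² + 2·[5.04·18.4·18.3·0.56] = 3422.02 + 1900.72 = 5322.73.
Under uncorrelated errors the observed covariances equal the true-score covariances, so only the own-variance terms attenuate.
True-score variance = [2.1²·18.4²·0.95 + 2.4²·18.3²·0.87] + 1900.72 = 3096.6 + 1900.72 = 4997.31.
Reliability = 4997.31 / 5322.73 = 0.939.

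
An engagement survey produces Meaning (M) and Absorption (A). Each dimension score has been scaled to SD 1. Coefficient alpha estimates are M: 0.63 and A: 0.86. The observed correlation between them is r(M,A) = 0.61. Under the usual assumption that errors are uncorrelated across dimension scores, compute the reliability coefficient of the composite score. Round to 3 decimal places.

0.842

Var(M+A) = 2 + 2·[0.61] = 2 + 1.22 = 3.22.
With uncorrelated errors the cross-covariances are all true-score covariance, so they carry over unchanged; only the diagonal terms shrink to ρᵢσᵢ².
True-score variance = [0.63 + 0.86] + 1.22 = 1.49 + 1.22 = 2.71.
Reliability = 2.71 / 3.22 = 0.842.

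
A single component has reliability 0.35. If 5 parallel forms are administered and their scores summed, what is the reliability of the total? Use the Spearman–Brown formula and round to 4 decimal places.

ρ_k = kρ / (1 + (k−1)ρ) = 5·0.35 / (1 + 4·0.35) = 1.750 / 2.400 = 0.7292.

0.7292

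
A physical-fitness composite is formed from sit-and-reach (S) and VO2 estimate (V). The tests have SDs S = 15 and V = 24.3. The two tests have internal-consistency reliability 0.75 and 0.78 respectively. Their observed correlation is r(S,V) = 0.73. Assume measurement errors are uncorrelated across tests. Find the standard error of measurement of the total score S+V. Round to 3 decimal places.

13.644

Var(total) = 815.49 + 532.17 = 1347.66.
True-score variance = 629.332 + 532.17 = 1161.5, so reliability = 0.8619.
Error variance = 1347.66 − 1161.5 = 186.158; SEM = √186.158 = 13.644.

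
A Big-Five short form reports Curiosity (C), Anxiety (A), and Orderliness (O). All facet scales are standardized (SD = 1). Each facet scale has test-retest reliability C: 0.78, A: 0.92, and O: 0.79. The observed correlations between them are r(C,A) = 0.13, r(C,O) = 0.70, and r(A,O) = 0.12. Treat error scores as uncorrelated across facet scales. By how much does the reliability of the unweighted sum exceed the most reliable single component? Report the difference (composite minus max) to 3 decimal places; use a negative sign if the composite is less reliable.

Var(sum) = 3 + 1.9 = 4.9; true-score variance = 2.49 + 1.9 = 4.39; composite reliability = 0.8959.
Max component reliability = 0.9200.
Difference = 0.8959 − 0.9200 = -0.024.

-0.024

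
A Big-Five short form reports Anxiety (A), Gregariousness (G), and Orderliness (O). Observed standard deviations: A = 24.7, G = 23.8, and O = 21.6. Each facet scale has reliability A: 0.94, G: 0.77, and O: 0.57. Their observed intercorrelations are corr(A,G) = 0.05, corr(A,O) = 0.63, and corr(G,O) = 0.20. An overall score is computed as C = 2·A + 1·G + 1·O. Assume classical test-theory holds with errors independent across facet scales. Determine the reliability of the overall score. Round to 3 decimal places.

0.907

Var(C) = 2²·24.7² + 23.8² + 21.6² + 2·[2·24.7·23.8·0.05 + 2·24.7·21.6·0.63 + 23.8·21.6·0.20] = 3473.36 + 1667.67 = 5141.03.
Because errors are independent across components, Cov(Tᵢ,Tⱼ) = Cov(Xᵢ,Xⱼ); the off-diagonal part of the true-score variance is the same as above.
True-score variance = [2²·24.7²·0.94 + 23.8²·0.77 + 21.6²·0.57] + 1667.67 = 2996.04 + 1667.67 = 4663.71.
Reliability = 4663.71 / 5141.03 = 0.907.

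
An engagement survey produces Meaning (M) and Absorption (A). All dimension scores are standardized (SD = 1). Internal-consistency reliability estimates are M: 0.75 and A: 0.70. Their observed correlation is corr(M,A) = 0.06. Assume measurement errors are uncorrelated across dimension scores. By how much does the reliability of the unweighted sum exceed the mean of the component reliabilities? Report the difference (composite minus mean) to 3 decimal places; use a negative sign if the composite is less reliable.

Var(sum) = 2 + 0.12 = 2.12; true-score variance = 1.45 + 0.12 = 1.57; composite reliability = 0.7406.
Mean component reliability = 0.7250.
Difference = 0.7406 − 0.7250 = 0.016.

0.016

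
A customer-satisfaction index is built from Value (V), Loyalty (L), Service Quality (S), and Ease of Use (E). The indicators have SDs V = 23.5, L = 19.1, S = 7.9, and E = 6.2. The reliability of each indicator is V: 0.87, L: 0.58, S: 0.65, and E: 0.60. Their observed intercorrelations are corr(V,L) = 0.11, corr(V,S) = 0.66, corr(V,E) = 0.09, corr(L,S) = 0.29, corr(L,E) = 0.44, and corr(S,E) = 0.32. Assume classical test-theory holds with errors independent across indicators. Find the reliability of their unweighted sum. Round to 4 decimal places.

Var(V+L+S+E) = 23.5² + 19.1² + 7.9² + 6.2² + 2·[23.5·19.1·0.11 + 23.5·7.9·0.66 + 23.5·6.2·0.09 + 19.1·7.9·0.29 + 19.1·6.2·0.44 + 7.9·6.2·0.32] = 1017.91 + 593.104 = 1611.01.
With uncorrelated errors the cross-covariances are all true-score covariance, so they carry over unchanged; only the diagonal terms shrink to ρᵢσᵢ².
True-score variance = [23.5²·0.87 + 19.1²·0.58 + 7.9²·0.65 + 6.2²·0.60] + 593.104 = 755.678 + 593.104 = 1348.78.
Reliability = 1348.78 / 1611.01 = 0.8372.

0.8372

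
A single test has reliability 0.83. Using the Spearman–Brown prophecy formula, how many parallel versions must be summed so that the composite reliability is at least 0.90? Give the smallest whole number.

k ≥ ρ*(1−ρ₁)/(ρ₁(1−ρ*)) = 0.90·0.17 / (0.83·0.10) = 1.843.
Smallest integer k = 2.

2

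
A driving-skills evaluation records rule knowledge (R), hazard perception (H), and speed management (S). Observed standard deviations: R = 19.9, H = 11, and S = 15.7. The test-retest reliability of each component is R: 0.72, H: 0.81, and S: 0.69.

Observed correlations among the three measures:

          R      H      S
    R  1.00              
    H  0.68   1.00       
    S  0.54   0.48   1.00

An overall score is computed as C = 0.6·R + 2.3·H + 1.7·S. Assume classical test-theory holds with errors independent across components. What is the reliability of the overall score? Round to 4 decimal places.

Var(C) = 0.6²·19.9² + 2.3²·11² + 1.7²·15.7² + 2·[1.38·19.9·11·0.68 + 1.02·19.9·15.7·0.54 + 3.91·11·15.7·0.48] = 1495.01 + 1403.25 = 2898.26.
With uncorrelated errors the cross-covariances are all true-score covariance, so they carry over unchanged; only the diagonal terms shrink to ρᵢσᵢ².
True-score variance = [0.6²·19.9²·0.72 + 2.3²·11²·0.81 + 1.7²·15.7²·0.69] + 1403.25 = 1112.64 + 1403.25 = 2515.9.
Reliability = 2515.9 / 2898.26 = 0.8681.

0.8681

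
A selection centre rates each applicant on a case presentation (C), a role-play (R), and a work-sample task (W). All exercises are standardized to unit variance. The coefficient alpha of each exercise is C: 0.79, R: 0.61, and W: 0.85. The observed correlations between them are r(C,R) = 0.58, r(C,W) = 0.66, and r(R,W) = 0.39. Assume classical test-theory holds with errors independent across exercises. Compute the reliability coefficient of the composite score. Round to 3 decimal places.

Var(C+R+W) = 3 + 2·[0.58 + 0.66 + 0.39] = 3 + 3.26 = 6.26.
Because errors are independent across components, Cov(Tᵢ,Tⱼ) = Cov(Xᵢ,Xⱼ); the off-diagonal part of the true-score variance is the same as above.
True-score variance = [0.79 + 0.61 + 0.85] + 3.26 = 2.25 + 3.26 = 5.51.
Reliability = 5.51 / 6.26 = 0.880.

0.880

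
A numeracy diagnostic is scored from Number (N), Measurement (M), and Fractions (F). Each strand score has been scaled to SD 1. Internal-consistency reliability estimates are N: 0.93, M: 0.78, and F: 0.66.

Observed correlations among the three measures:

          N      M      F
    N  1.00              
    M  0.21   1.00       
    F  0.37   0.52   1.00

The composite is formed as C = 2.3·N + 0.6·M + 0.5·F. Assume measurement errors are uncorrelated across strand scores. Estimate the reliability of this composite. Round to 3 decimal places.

Var(C) = 2.3² + 0.6² + 0.5² + 2·[1.38·0.21 + 1.15·0.37 + 0.3·0.52] = 5.9 + 1.7426 = 7.6426.
Under uncorrelated errors the observed covariances equal the true-score covariances, so only the own-variance terms attenuate.
True-score variance = [2.3²·0.93 + 0.6²·0.78 + 0.5²·0.66] + 1.7426 = 5.3655 + 1.7426 = 7.1081.
Reliability = 7.1081 / 7.6426 = 0.930.

0.930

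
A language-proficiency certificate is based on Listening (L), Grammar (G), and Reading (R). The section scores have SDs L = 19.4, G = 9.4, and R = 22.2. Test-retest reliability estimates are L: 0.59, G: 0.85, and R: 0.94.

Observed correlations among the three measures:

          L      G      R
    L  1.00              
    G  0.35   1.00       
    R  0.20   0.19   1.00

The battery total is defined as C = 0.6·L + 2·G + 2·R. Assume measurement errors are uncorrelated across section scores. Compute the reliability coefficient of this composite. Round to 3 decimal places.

0.928

Var(C) = 0.6²·19.4² + 2²·9.4² + 2²·22.2² + 2·[1.2·19.4·9.4·0.35 + 1.2·19.4·22.2·0.20 + 4·9.4·22.2·0.19] = 2460.29 + 677.102 = 3137.39.
Under uncorrelated errors the observed covariances equal the true-score covariances, so only the own-variance terms attenuate.
True-score variance = [0.6²·19.4²·0.59 + 2²·9.4²·0.85 + 2²·22.2²·0.94] + 677.102 = 2233.44 + 677.102 = 2910.54.
Reliability = 2910.54 / 3137.39 = 0.928.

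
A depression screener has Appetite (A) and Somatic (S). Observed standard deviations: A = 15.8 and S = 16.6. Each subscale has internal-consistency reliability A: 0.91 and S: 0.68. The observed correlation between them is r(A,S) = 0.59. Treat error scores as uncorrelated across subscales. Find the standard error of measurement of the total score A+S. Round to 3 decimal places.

10.519

Var(total) = 525.2 + 309.49 = 834.69.
True-score variance = 414.553 + 309.49 = 724.044, so reliability = 0.8674.
Error variance = 834.69 − 724.044 = 110.647; SEM = √110.647 = 10.519.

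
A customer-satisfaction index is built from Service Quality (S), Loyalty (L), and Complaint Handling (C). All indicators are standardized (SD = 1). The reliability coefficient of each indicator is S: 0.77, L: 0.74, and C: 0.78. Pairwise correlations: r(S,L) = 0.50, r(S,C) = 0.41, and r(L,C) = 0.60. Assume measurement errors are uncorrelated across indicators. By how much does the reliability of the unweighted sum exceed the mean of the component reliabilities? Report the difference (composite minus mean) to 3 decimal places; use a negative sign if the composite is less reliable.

0.119

Var(sum) = 3 + 3.02 = 6.02; true-score variance = 2.29 + 3.02 = 5.31; composite reliability = 0.8821.
Mean component reliability = 0.7633.
Difference = 0.8821 − 0.7633 = 0.119.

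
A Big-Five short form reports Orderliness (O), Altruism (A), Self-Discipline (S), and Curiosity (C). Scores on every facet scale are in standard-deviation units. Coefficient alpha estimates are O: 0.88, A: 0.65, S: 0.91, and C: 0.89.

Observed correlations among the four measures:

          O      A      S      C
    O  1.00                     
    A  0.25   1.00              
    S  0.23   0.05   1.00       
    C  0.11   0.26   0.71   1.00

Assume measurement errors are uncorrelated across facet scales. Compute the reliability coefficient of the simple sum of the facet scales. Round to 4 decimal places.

Var(O+A+S+C) = 4 + 2·[0.25 + 0.23 + 0.11 + 0.05 + 0.26 + 0.71] = 4 + 3.22 = 7.22.
Under uncorrelated errors the observed covariances equal the true-score covariances, so only the own-variance terms attenuate.
True-score variance = [0.88 + 0.65 + 0.91 + 0.89] + 3.22 = 3.33 + 3.22 = 6.55.
Reliability = 6.55 / 7.22 = 0.9072.

0.9072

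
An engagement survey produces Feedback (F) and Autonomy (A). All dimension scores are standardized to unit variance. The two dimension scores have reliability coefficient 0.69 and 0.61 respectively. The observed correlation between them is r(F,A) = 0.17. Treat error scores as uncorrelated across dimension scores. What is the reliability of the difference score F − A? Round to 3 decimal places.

Var(F−A) = 1 + 1 − 2·0.17 = 2 − 0.34 = 1.66.
Under uncorrelated errors the observed covariances equal the true-score covariances, so only the own-variance terms attenuate.
True-score variance = [0.69 + 0.61] − 0.34 = 1.3 − 0.34 = 0.96.
Reliability = 0.96 / 1.66 = 0.578.

0.578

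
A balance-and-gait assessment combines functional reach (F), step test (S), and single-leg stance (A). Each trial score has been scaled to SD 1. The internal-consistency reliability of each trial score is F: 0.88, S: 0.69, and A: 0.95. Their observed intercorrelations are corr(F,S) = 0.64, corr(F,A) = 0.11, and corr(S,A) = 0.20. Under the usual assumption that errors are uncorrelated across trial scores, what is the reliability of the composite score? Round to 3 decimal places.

0.902

Var(F+S+A) = 3 + 2·[0.64 + 0.11 + 0.20] = 3 + 1.9 = 4.9.
Under uncorrelated errors the observed covariances equal the true-score covariances, so only the own-variance terms attenuate.
True-score variance = [0.88 + 0.69 + 0.95] + 1.9 = 2.52 + 1.9 = 4.42.
Reliability = 4.42 / 4.9 = 0.902.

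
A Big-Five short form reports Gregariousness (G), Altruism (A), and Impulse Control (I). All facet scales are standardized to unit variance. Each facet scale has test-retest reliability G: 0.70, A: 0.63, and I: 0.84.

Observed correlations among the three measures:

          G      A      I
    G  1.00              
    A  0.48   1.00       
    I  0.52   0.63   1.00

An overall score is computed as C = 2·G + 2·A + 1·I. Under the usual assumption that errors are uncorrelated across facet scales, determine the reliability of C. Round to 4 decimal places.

Var(C) = 2² + 2² + 1 + 2·[4·0.48 + 2·0.52 + 2·0.63] = 9 + 8.44 = 17.44.
Because errors are independent across components, Cov(Tᵢ,Tⱼ) = Cov(Xᵢ,Xⱼ); the off-diagonal part of the true-score variance is the same as above.
True-score variance = [2²·0.70 + 2²·0.63 + 0.84] + 8.44 = 6.16 + 8.44 = 14.6.
Reliability = 14.6 / 17.44 = 0.8372.

0.8372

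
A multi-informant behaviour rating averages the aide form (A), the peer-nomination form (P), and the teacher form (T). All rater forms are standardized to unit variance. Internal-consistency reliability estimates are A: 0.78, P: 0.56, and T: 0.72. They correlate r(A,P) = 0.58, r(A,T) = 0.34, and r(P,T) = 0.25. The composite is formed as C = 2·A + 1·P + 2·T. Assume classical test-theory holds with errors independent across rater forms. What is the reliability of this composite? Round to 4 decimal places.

0.8378

Var(C) = 2² + 1 + 2² + 2·[2·0.58 + 4·0.34 + 2·0.25] = 9 + 6.04 = 15.04.
Because errors are independent across components, Cov(Tᵢ,Tⱼ) = Cov(Xᵢ,Xⱼ); the off-diagonal part of the true-score variance is the same as above.
True-score variance = [2²·0.78 + 0.56 + 2²·0.72] + 6.04 = 6.56 + 6.04 = 12.6.
Reliability = 12.6 / 15.04 = 0.8378.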